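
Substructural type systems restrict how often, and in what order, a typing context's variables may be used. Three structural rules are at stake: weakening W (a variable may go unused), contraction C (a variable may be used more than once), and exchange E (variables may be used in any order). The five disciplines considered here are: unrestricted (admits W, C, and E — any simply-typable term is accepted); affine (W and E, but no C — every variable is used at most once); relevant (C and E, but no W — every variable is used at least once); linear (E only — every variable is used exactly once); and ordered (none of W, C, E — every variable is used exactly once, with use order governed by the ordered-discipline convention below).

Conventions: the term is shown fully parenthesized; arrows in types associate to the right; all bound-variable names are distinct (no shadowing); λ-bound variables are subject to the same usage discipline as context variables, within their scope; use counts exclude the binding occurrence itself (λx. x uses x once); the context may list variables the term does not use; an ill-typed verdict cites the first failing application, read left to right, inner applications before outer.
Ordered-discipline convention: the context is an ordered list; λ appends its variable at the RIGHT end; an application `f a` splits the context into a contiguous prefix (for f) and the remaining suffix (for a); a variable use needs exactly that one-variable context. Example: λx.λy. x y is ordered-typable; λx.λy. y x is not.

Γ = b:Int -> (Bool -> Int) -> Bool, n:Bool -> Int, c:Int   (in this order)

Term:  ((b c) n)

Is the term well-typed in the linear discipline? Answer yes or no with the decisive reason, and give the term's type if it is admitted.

yes — single use per variable (b, n, c); term : Bool
use counts: b ×1; n ×1; c ×1
use order (left to right): b, c, n
typing: well-typed at Bool
across the five disciplines: ordered ✗ | linear ✓ | affine ✓ | relevant ✓ | unrestricted ✓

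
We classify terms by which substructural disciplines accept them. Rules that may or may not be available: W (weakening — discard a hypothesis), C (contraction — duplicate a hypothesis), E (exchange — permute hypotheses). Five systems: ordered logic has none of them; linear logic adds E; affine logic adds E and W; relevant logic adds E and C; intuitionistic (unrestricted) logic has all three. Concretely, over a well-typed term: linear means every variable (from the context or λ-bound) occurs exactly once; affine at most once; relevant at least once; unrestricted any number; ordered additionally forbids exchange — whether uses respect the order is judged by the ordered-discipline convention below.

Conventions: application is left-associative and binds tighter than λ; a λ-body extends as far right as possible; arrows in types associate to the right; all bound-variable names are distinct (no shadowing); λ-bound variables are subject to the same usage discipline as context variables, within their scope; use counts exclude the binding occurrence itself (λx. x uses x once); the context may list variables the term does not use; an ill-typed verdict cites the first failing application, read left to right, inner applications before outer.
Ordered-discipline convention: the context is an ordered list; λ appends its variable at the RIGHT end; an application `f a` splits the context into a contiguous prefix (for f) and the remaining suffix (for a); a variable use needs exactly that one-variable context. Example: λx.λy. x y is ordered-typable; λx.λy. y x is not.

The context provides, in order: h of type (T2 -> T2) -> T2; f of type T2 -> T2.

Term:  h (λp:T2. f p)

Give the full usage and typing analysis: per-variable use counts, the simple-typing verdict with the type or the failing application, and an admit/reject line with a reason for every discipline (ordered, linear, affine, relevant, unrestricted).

counts: h=1, f=1, p (λ-bound)=1
use order (left to right): h, f, p
typing: the term checks, with type T2
ordered ✓ (h, f, p once each; derivable with no W/C/E)
linear ✓ (each of h, f, p used exactly once)
affine ✓ (at most one use each (h, f, p))
relevant ✓ (h, f, p: all used, weakening unneeded)
unrestricted ✓ (type-checks (T2) and nothing is barred)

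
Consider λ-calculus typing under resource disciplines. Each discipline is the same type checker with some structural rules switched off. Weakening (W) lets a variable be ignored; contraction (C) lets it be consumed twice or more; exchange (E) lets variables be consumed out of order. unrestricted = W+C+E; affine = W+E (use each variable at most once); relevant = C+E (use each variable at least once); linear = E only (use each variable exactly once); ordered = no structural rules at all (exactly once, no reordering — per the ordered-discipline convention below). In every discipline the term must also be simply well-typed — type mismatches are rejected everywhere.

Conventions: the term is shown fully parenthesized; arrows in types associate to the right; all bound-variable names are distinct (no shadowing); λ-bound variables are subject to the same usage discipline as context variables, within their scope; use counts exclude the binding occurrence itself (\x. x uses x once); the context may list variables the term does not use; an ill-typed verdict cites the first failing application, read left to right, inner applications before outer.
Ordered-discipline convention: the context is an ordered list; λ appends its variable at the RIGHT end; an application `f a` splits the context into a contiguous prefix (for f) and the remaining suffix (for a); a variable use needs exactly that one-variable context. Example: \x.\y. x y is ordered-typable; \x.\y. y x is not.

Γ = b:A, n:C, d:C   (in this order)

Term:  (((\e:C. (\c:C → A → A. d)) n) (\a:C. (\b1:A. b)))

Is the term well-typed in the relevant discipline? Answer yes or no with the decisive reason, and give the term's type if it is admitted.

no — needs weakening: e, c, a, b1 unused
usage: b: 1×; n: 1×; d: 1×; e [bound]: 0×; c [bound]: 0×; a [bound]: 0×; b1 [bound]: 0×
left-to-right use order: d, n, b
typing: ✓ — C
across the five disciplines: ordered ✗ · linear ✗ · affine ✓ · relevant ✗ · unrestricted ✓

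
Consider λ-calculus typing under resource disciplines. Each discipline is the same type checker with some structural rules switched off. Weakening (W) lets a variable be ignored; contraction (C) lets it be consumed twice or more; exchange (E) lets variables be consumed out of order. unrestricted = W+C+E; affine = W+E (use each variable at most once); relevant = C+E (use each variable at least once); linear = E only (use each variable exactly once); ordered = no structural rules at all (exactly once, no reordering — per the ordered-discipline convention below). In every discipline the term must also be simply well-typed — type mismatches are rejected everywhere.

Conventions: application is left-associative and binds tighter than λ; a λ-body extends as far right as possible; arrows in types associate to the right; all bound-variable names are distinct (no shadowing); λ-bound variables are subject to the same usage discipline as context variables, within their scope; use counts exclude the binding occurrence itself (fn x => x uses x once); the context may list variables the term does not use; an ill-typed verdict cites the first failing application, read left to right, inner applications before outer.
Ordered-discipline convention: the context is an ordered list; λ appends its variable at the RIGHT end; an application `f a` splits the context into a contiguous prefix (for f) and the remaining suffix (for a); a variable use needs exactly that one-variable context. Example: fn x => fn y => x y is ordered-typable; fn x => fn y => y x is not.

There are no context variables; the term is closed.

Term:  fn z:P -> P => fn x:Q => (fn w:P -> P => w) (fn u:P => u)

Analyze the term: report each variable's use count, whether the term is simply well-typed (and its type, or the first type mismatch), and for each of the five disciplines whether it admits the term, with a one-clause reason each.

variable uses: z (bound): 0×; x (bound): 0×; w (bound): 1×; u (bound): 1×
use order (left to right): w, u
typing: ✓ — (P -> P) -> Q -> P -> P
ordered: ✗ — unused: z, x — weakening required
linear: ✗ — unused: z, x — weakening required
affine: ✓ — none of z, x, w, u used more than once
relevant: ✗ — unused: z, x — weakening required
unrestricted: ✓ — type-checks ((P -> P) -> Q -> P -> P) and nothing is barred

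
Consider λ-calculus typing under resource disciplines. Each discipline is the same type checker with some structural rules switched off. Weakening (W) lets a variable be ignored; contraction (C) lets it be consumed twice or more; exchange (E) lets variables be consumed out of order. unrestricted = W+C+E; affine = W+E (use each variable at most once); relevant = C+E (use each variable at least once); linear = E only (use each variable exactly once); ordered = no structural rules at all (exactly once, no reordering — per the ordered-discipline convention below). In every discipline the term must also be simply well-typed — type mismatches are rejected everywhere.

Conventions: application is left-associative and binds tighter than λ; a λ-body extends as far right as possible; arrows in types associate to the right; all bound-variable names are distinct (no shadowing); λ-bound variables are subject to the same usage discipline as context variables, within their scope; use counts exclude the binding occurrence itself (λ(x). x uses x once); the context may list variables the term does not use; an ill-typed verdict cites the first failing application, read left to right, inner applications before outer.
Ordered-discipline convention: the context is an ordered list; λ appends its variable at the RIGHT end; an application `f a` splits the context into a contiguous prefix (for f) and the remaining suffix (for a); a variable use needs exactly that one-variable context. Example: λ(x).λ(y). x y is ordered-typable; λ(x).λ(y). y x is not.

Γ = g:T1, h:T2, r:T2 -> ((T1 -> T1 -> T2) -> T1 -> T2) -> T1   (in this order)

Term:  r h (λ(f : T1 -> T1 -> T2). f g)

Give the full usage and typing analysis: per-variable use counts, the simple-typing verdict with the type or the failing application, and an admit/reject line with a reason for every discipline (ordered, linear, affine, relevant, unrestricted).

use counts: g ×1, h ×1, r ×1, f [bound] ×1
uses in reading order: r, h, f, g
typing: well-typed at T1
ordered: ✗, no contiguous prefix/suffix split fits r, h, f, g
linear: ✓, single use per variable (g, h, r, f)
affine: ✓, no duplicate uses among g, h, r, f
relevant: ✓, none of g, h, r, f goes unused
unrestricted: ✓, typability at T1 is all that's needed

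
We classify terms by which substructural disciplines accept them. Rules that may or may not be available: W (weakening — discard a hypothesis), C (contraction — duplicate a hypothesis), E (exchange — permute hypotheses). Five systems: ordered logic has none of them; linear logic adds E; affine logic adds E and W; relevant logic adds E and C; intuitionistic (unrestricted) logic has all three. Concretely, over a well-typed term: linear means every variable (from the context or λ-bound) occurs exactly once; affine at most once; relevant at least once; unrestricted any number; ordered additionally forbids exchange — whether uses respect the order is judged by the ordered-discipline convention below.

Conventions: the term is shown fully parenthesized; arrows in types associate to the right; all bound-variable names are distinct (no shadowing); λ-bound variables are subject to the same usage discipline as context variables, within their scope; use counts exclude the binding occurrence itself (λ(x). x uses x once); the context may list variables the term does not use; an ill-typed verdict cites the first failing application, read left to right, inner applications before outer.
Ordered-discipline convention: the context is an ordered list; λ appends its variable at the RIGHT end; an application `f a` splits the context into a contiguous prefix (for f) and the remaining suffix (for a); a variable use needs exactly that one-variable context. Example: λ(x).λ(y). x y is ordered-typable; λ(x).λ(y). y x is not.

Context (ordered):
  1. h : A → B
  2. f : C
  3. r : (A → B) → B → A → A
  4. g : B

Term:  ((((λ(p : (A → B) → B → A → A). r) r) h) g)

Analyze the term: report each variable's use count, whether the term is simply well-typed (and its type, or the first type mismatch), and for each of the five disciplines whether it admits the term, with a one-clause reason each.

variable uses: h ×1; f ×0; r ×2; g ×1; p (bound) ×0
left-to-right use order: r, r, h, g
typing: the term checks, with type A → A
ordered ✗ (needs contraction — r ×2; f, p never used (weakening))
linear ✗ (needs contraction — r ×2; f, p never used (weakening))
affine ✗ (needs contraction — r ×2)
relevant ✗ (f, p never used (weakening))
unrestricted ✓ (type-checks (A → A) and nothing is barred)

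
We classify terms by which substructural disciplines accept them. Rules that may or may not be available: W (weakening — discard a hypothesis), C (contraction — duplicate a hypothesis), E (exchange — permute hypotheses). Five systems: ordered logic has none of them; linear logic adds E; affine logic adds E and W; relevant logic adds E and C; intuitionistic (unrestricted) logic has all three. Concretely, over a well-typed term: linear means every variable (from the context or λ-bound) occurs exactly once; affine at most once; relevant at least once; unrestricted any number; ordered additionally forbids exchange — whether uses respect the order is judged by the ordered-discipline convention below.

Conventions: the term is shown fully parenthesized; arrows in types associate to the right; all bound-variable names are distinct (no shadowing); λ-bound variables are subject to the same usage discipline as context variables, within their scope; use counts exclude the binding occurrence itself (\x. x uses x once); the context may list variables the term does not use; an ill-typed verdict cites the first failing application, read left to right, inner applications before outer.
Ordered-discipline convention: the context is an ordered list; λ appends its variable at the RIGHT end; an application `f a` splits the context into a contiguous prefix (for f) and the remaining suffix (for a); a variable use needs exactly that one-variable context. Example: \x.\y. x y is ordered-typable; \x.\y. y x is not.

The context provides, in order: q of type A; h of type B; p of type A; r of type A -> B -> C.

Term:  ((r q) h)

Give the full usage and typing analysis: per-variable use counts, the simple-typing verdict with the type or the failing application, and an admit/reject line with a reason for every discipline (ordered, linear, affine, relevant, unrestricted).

usage: q: 1; h: 1; p: 0; r: 1
left-to-right use order: r, q, h
typing: well-typed at C
ordered ✗ (unused: p — weakening required)
linear ✗ (unused: p — weakening required)
affine ✓ (none of q, h, p, r used more than once)
relevant ✗ (unused: p — weakening required)
unrestricted ✓ (well-typed at C; no restrictions here)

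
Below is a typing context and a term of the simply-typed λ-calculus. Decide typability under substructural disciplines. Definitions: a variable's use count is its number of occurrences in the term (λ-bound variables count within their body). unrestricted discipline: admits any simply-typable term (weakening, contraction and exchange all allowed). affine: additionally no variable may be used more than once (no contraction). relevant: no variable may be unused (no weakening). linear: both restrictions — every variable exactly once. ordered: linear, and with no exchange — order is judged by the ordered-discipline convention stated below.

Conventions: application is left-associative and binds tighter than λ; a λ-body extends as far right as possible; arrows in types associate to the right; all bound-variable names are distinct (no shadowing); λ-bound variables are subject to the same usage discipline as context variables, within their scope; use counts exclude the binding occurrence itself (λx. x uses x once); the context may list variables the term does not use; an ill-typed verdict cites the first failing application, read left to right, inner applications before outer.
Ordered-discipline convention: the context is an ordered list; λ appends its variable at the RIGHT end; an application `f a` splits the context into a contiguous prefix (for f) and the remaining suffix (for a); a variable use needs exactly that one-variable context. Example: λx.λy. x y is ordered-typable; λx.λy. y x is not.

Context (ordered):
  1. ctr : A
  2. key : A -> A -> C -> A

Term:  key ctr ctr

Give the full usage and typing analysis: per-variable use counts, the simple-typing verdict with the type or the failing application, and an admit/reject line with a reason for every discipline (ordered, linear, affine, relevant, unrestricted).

variable uses: ctr ×2, key ×1
uses in reading order: key, ctr, ctr
typing: well-typed at C -> A
ordered: ✗, uses contraction: ctr ×2
linear: ✗, uses contraction: ctr ×2
affine: ✗, uses contraction: ctr ×2
relevant: ✓, none of ctr, key goes unused
unrestricted: ✓, well-typed at C -> A; no restrictions here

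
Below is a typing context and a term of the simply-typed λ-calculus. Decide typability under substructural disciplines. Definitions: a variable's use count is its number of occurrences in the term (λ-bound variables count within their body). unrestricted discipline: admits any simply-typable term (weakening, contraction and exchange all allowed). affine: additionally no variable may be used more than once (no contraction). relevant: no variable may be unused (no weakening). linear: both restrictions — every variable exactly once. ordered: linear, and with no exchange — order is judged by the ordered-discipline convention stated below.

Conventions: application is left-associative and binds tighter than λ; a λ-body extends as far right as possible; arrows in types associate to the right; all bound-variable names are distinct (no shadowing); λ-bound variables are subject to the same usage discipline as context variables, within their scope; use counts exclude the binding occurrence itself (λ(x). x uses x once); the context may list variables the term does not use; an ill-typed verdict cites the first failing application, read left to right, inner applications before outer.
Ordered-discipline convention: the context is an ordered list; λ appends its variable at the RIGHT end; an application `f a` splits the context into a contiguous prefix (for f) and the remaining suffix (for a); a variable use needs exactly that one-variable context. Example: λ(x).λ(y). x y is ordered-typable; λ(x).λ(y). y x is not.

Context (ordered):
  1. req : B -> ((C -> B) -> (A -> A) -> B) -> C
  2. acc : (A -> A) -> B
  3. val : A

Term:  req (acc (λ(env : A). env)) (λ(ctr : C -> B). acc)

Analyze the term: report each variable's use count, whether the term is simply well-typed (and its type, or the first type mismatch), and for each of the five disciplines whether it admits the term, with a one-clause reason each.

usage: req ×1; acc ×2; val ×0; env (bound) ×1; ctr (bound) ×0
order of uses: req, acc, env, acc
typing: well-typed — term : C
ordered: ✗ — acc ×2 used more than once (contraction); unused: val, ctr — weakening required
linear: ✗ — acc ×2 used more than once (contraction); unused: val, ctr — weakening required
affine: ✗ — acc ×2 used more than once (contraction)
relevant: ✗ — unused: val, ctr — weakening required
unrestricted: ✓ — simply typable at C; W, C, E all held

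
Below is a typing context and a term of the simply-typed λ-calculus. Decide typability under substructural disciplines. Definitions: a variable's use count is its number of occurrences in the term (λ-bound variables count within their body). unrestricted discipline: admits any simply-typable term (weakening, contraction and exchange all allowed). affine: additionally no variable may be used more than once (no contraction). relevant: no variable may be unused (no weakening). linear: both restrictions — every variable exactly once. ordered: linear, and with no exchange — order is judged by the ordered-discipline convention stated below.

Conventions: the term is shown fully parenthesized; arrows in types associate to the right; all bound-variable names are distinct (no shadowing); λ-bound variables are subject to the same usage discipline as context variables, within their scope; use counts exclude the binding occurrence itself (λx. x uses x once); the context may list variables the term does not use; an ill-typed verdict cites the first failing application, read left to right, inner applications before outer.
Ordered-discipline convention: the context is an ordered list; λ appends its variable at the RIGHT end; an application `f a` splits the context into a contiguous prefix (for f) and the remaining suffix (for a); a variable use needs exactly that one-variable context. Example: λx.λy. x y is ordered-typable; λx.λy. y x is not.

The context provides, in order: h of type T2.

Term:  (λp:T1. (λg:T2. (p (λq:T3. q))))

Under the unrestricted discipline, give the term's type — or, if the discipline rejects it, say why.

not well-typed under unrestricted — the type mismatch rejects it
usage: h: 0×, p (bound): 1×, g (bound): 0×, q (bound): 1×
use order (left to right): p, q
typing: ill-typed: non-arrow in function slot: T1
summary: ordered ✗ | linear ✗ | affine ✗ | relevant ✗ | unrestricted ✗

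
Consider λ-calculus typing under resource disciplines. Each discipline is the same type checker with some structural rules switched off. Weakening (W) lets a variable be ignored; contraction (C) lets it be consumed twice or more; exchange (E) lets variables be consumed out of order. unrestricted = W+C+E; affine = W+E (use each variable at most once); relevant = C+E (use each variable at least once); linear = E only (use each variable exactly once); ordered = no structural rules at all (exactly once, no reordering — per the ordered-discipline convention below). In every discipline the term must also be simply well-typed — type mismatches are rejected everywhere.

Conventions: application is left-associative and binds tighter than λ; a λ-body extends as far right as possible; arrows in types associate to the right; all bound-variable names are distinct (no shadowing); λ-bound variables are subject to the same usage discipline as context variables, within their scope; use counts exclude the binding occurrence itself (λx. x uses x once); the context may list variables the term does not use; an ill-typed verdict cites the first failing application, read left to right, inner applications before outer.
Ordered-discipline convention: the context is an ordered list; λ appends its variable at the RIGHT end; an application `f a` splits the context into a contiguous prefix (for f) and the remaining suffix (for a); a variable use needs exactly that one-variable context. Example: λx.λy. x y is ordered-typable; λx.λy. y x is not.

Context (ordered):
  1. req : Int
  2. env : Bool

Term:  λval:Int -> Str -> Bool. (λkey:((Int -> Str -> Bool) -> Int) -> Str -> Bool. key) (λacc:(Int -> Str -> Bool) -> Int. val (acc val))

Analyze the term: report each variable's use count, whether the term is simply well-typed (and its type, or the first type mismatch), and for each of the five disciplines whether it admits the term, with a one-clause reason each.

use counts: req: 0; env: 0; val [bound]: 2; key [bound]: 1; acc [bound]: 1
left-to-right use order: key, val, acc, val
typing: well-typed — term : (Int -> Str -> Bool) -> ((Int -> Str -> Bool) -> Int) -> Str -> Bool
ordered: ✗ — val ×2 used more than once (contraction); req, env never used (weakening)
linear: ✗ — val ×2 used more than once (contraction); req, env never used (weakening)
affine: ✗ — val ×2 used more than once (contraction)
relevant: ✗ — req, env never used (weakening)
unrestricted: ✓ — simply typable at (Int -> Str -> Bool) -> ((Int -> Str -> Bool) -> Int) -> Str -> Bool; W, C, E all held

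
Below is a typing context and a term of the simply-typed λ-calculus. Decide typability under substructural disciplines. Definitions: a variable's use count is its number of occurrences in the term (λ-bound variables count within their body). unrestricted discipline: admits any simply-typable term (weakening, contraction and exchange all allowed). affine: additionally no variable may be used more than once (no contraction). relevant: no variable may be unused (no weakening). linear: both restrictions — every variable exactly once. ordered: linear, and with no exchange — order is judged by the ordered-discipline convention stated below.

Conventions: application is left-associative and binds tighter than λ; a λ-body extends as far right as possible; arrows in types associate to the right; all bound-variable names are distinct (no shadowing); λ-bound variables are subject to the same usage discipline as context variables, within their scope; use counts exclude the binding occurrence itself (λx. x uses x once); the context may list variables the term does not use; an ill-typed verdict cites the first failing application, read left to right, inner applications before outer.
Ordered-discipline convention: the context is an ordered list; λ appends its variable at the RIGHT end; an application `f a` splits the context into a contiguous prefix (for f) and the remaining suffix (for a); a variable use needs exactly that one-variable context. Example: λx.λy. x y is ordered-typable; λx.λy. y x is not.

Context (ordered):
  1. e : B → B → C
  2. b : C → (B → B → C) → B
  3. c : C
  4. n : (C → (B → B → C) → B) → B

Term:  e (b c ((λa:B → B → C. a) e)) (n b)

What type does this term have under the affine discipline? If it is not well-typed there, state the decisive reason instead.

not well-typed under affine — repeated use of e ×2, b ×2
use counts: e: 2×; b: 2×; c: 1×; n: 1×; a (bound): 1×
left-to-right use order: e, b, c, a, e, n, b
typing: ✓ — C
summary: ordered ✗, linear ✗, affine ✗, relevant ✓, unrestricted ✓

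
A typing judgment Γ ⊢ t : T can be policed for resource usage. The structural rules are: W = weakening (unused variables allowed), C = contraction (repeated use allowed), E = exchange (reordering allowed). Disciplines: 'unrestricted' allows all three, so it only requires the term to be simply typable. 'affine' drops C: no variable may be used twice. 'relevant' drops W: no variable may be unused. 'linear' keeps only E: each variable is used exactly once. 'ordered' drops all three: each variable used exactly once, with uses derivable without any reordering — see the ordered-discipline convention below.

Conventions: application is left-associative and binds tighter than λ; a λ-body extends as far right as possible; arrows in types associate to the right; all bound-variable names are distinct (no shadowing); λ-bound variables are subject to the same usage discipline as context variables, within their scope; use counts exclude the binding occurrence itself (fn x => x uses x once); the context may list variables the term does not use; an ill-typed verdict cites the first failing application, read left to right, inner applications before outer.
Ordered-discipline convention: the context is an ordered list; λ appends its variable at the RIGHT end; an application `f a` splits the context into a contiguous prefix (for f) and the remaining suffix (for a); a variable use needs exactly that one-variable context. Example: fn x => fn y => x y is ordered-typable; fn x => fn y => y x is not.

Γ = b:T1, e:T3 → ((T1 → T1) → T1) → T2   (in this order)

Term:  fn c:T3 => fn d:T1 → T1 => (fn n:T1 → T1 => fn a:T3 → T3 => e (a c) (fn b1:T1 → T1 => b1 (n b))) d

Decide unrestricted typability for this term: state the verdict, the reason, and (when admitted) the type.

yes — simply typable at T3 → (T1 → T1) → (T3 → T3) → T2; W, C, E all held; term : T3 → (T1 → T1) → (T3 → T3) → T2
variable uses: b: 1, e: 1, c [bound]: 1, d [bound]: 1, n [bound]: 1, a [bound]: 1, b1 [bound]: 1
use order (left to right): e, a, c, b1, n, b, d
typing: well-typed at T3 → (T1 → T1) → (T3 → T3) → T2
summary: ordered ✗, linear ✓, affine ✓, relevant ✓, unrestricted ✓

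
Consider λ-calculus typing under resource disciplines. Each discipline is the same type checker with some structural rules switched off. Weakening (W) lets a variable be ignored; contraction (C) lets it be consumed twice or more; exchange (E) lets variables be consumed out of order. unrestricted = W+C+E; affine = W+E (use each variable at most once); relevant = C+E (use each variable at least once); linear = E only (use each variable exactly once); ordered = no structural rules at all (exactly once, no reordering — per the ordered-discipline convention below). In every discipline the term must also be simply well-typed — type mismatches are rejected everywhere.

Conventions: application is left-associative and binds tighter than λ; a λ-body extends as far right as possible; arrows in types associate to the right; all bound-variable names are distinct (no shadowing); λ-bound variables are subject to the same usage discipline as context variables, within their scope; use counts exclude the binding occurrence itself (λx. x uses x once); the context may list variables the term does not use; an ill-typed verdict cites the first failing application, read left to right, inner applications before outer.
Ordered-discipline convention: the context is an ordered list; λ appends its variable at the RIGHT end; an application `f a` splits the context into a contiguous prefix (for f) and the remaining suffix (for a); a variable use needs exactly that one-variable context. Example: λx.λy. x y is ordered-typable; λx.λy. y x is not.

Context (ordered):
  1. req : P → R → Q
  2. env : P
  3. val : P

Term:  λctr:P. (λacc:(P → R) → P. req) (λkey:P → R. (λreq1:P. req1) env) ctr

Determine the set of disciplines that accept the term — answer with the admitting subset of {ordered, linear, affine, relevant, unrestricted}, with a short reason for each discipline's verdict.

accepted by: affine, unrestricted
use counts: req: 1, env: 1, val: 0, ctr (bound): 1, acc (bound): 0, key (bound): 0, req1 (bound): 1
left-to-right use order: req, req1, env, ctr
typing: well-typed — term : P → R → Q
ordered: ✗ — val, acc, key never used (weakening)
linear: ✗ — val, acc, key never used (weakening)
affine: ✓ — none of req, env, val, ctr, acc, key, req1 used more than once
relevant: ✗ — val, acc, key never used (weakening)
unrestricted: ✓ — typability at P → R → Q is all that's needed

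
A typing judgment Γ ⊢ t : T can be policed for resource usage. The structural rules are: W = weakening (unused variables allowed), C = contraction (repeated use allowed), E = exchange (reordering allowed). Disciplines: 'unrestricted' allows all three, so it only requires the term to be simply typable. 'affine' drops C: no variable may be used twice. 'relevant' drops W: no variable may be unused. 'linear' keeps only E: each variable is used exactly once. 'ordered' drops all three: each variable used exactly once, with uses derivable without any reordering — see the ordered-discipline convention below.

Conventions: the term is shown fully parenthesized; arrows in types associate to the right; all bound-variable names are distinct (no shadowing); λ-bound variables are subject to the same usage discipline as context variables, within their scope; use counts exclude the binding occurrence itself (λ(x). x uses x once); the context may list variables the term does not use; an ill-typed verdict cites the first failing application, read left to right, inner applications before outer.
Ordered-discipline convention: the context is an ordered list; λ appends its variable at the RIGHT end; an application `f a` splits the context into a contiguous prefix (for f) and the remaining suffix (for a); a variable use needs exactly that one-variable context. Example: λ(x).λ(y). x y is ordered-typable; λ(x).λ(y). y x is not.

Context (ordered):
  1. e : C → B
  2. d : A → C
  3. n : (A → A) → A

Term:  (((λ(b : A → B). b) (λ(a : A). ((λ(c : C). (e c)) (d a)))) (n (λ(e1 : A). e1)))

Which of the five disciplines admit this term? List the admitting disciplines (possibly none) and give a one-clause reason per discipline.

accepted by: ordered, linear, affine, relevant, unrestricted
usage: e=1; d=1; n=1; b (λ-bound)=1; a (λ-bound)=1; c (λ-bound)=1; e1 (λ-bound)=1
uses in reading order: b, e, c, d, a, n, e1
typing: well-typed — term : B
ordered: ✓, e, d, n, b, a, c, e1 once each; derivable with no W/C/E
linear: ✓, exactly-once usage across e, d, n, b, a, c, e1
affine: ✓, e, d, n, b, a, c, e1: no repeats, contraction unneeded
relevant: ✓, at least one use each (e, d, n, b, a, c, e1)
unrestricted: ✓, simply typable at B; W, C, E all held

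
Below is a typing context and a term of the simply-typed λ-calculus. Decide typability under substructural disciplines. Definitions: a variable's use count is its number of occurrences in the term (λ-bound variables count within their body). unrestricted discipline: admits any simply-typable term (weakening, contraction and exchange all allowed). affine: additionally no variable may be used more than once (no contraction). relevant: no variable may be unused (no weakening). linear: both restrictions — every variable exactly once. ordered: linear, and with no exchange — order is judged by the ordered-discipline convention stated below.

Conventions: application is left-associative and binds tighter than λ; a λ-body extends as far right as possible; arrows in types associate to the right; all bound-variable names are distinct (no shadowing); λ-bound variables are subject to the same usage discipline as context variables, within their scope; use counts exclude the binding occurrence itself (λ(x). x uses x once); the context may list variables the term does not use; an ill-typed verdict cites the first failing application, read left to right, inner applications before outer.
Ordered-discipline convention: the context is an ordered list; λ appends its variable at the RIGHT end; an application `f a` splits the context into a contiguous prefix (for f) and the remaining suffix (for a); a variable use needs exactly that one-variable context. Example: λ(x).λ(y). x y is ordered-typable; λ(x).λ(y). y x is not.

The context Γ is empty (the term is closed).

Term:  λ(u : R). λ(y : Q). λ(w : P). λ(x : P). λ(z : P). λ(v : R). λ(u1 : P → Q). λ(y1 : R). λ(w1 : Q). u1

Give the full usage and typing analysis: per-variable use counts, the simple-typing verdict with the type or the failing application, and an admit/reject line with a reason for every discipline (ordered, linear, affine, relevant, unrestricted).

variable uses: u [bound]: 0; y [bound]: 0; w [bound]: 0; x [bound]: 0; z [bound]: 0; v [bound]: 0; u1 [bound]: 1; y1 [bound]: 0; w1 [bound]: 0
left-to-right use order: u1
typing: well-typed at R → Q → P → P → P → R → (P → Q) → R → Q → P → Q
ordered: ✗ — unused: u, y, w, x, z, v, y1, w1 — weakening required
linear: ✗ — unused: u, y, w, x, z, v, y1, w1 — weakening required
affine: ✓ — at most one use each (u, y, w, x, z, v, u1, y1, w1)
relevant: ✗ — unused: u, y, w, x, z, v, y1, w1 — weakening required
unrestricted: ✓ — type-checks (R → Q → P → P → P → R → (P → Q) → R → Q → P → Q) and nothing is barred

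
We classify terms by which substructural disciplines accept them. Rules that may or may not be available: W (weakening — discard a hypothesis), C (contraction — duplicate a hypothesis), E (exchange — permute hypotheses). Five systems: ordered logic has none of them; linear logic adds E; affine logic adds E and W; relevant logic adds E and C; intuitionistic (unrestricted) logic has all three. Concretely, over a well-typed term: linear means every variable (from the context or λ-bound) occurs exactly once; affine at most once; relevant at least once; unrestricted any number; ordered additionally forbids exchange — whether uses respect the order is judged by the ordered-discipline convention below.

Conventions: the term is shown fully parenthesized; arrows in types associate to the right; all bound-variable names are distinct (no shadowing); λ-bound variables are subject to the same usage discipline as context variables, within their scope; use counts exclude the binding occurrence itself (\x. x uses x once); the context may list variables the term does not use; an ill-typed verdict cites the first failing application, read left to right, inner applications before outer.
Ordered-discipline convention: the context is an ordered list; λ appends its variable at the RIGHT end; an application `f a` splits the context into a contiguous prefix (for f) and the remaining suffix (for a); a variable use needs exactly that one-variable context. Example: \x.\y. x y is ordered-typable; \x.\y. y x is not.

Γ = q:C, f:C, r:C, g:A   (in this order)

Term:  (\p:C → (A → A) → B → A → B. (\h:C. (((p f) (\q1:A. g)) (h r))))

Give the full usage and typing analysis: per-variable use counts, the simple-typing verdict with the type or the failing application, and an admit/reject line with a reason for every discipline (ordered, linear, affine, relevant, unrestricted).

usage: q: 0, f: 1, r: 1, g: 1, p [bound]: 1, h [bound]: 1, q1 [bound]: 0
use order (left to right): p, f, g, h, r
typing: ill-typed: non-arrow in function slot: C
ordered: ✗ — the type mismatch rejects it
linear: ✗ — not simply typable
affine: ✗ — fails simple typing
relevant: ✗ — a type mismatch blocks all five
unrestricted: ✗ — the type mismatch rejects it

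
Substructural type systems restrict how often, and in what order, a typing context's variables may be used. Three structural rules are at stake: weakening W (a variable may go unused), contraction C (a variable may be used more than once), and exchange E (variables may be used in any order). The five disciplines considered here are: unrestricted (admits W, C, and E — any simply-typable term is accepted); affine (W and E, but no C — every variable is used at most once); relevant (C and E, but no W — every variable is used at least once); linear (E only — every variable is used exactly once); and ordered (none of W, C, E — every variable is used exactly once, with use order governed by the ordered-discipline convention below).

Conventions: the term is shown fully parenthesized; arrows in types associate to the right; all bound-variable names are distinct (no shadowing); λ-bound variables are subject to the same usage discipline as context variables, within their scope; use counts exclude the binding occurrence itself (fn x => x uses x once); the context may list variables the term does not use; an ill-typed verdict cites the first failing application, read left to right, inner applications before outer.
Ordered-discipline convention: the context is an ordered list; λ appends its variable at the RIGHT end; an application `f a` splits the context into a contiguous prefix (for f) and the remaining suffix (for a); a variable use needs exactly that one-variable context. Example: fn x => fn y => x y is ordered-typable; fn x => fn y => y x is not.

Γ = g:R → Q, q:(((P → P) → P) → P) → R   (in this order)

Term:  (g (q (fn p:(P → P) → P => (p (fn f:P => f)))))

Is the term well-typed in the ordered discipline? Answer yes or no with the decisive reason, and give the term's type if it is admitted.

yes — one use each (g, q, p, f); ordered split holds; term : Q
use counts: g: 1; q: 1; p (λ-bound): 1; f (λ-bound): 1
left-to-right use order: g, q, p, f
typing: the term checks, with type Q
per-discipline verdicts: ordered ✓ | linear ✓ | affine ✓ | relevant ✓ | unrestricted ✓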